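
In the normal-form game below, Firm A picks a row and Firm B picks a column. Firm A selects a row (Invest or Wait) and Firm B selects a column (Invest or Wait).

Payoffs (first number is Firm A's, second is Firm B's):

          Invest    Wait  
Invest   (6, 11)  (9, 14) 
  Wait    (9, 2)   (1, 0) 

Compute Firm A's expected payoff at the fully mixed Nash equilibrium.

75/11

First find y, the probability Firm B plays Invest, from Firm A's indifference between Invest and Wait: 6y + 9(1−y) = 9y + (1−y), giving y = 8/11.
Since Firm A is indifferent in equilibrium, Firm A's expected payoff equals the payoff from either row against (8/11, 3/11). Using Invest: 6(8/11) + 9(3/11) = 75/11.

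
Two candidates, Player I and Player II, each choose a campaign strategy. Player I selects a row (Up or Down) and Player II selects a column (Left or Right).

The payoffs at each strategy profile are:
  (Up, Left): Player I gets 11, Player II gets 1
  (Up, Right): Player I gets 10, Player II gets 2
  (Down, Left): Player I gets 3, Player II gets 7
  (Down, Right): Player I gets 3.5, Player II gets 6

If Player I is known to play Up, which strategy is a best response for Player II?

Right

Against Up, Player II earns 1 from Left and 2 from Right.
So Right is the best response.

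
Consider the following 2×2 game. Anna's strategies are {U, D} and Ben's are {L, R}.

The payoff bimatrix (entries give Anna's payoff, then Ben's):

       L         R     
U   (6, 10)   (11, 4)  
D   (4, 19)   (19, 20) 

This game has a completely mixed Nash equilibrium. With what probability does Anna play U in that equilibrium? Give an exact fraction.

1/7

Let x be the probability that Anna plays U. In a completely mixed equilibrium, Ben must be indifferent between L and R.
Ben's expected payoff from L is 10x + 19(1−x); from R it is 4x + 20(1−x).
Setting these equal: −9x + 19 = −16x + 20, so x = 1/7.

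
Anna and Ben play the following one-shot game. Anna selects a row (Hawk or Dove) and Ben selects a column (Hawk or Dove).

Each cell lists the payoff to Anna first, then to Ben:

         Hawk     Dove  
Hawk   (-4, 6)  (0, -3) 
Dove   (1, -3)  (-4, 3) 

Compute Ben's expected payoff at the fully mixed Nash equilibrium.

3/5

First find p, the probability Anna plays Hawk, from Ben's indifference between Hawk and Dove: 6p − 3(1−p) = −3p + 3(1−p), giving p = 2/5.
Since Ben is indifferent in equilibrium, Ben's expected payoff equals the payoff from either column against (2/5, 3/5). Using Hawk: 6(2/5) − 3(3/5) = 3/5.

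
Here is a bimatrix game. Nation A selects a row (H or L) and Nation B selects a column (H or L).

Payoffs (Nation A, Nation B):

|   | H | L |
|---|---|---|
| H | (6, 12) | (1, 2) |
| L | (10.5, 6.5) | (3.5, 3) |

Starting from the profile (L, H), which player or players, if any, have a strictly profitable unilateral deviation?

Nation A at (L, H) earns 10.5; deviating to H yields 6 — not better.
Nation B earns 6.5; deviating to L yields 3 — not better.
Neither player can strictly improve; the profile is a Nash equilibrium.

Neither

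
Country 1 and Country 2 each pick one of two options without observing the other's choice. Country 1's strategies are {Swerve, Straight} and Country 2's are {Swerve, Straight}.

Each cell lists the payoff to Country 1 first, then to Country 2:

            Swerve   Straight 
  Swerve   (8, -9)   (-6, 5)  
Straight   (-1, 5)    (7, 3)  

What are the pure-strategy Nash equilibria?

none

(Swerve, Swerve): Country 2 prefers Straight (5 > -9) — not an equilibrium.
(Swerve, Straight): Country 1 prefers Straight (7 > -6) — not an equilibrium.
(Straight, Swerve): Country 1 prefers Swerve (8 > -1) — not an equilibrium.
(Straight, Straight): Country 2 prefers Swerve (5 > 3) — not an equilibrium.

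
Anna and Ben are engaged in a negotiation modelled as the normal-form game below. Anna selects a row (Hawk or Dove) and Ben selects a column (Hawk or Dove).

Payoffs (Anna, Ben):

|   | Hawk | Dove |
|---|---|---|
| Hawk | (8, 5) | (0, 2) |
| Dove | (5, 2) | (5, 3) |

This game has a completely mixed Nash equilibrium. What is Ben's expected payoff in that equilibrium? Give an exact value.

First find x, the probability Anna plays Hawk, from Ben's indifference between Hawk and Dove: 5x + 2(1−x) = 2x + 3(1−x), giving x = 1/4.
Since Ben is indifferent in equilibrium, Ben's expected payoff equals the payoff from either column against (1/4, 3/4). Using Hawk: 5(1/4) + 2(3/4) = 11/4.

11/4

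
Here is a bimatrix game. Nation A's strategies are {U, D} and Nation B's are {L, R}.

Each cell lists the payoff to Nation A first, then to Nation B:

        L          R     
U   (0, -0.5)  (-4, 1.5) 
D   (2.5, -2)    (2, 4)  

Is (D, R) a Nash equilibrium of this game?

At (D, R), Nation A earns 2; switching to U would give -4, so Nation A has no profitable deviation.
Nation B earns 4; switching to L would give -2, so Nation B has no profitable deviation.
Neither player can gain by a unilateral deviation, so this profile is a Nash equilibrium.

Yes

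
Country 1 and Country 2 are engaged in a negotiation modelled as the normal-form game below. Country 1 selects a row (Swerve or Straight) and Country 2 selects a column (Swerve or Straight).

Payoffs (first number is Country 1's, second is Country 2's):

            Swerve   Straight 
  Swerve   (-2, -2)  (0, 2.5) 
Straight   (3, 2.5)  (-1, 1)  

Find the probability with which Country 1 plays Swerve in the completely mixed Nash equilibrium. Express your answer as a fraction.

1/4

Let r be the probability that Country 1 plays Swerve. In a completely mixed equilibrium, Country 2 must be indifferent between Swerve and Straight.
Country 2's expected payoff from Swerve is −2r + 2.5(1−r); from Straight it is 2.5r + (1−r).
Setting these equal: −4.5r + 2.5 = 1.5r + 1, so r = 1/4.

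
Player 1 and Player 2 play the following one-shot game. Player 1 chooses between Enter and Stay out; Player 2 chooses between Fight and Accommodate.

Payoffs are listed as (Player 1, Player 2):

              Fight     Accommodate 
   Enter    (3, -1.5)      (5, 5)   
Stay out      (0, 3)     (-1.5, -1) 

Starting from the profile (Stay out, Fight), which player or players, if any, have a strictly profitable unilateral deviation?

Player 1

Player 1 at (Stay out, Fight) earns 0; deviating to Enter yields 3 — a strict improvement.
Player 2 earns 3; deviating to Accommodate yields -1 — not better.
Only Player 1 has a strictly profitable deviation.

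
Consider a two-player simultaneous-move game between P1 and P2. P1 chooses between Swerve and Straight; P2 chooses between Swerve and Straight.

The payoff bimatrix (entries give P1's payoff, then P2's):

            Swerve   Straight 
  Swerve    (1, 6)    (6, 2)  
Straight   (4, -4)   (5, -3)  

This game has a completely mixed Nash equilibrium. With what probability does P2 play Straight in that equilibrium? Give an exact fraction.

3/4

Let y be the probability that P2 plays Swerve. In a completely mixed equilibrium, P1 must be indifferent between Swerve and Straight.
P1's expected payoff from Swerve is y + 6(1−y); from Straight it is 4y + 5(1−y).
Setting these equal: −5y + 6 = −y + 5, so y = 1/4.
Therefore P2 plays Straight with probability 1 − 1/4 = 3/4.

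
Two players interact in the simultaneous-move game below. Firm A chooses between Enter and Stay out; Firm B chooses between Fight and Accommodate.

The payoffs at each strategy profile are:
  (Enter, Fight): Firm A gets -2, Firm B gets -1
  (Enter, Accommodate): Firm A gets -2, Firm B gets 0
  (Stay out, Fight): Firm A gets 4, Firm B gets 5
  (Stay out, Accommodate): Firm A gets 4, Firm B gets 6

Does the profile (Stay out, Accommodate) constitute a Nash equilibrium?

Yes

At (Stay out, Accommodate), Firm A earns 4; switching to Enter would give -2, so Firm A has no profitable deviation.
Firm B earns 6; switching to Fight would give 5, so Firm B has no profitable deviation.
Neither player can gain by a unilateral deviation, so this profile is a Nash equilibrium.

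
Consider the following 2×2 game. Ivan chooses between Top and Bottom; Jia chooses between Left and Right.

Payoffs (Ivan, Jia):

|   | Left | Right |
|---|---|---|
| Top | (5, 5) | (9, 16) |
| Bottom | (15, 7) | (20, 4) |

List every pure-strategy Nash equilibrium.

(Top, Left): Ivan prefers Bottom (15 > 5); Jia prefers Right (16 > 5) — not an equilibrium.
(Top, Right): Ivan prefers Bottom (20 > 9) — not an equilibrium.
(Bottom, Left): Ivan gets 15 ≥ 5 from Top, and Jia gets 7 ≥ 4 from Right — Nash equilibrium.
(Bottom, Right): Jia prefers Left (7 > 4) — not an equilibrium.

(Bottom, Left)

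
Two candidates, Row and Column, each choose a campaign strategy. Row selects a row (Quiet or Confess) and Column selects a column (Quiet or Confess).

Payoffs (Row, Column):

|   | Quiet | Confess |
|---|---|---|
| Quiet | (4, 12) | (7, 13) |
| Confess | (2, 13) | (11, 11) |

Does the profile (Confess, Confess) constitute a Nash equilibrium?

At (Confess, Confess), Row earns 11; switching to Quiet would give 7, so Row has no profitable deviation.
Column earns 11; switching to Quiet would give 13, so Column would deviate.
Since at least one player can profitably deviate, this is not a Nash equilibrium.

No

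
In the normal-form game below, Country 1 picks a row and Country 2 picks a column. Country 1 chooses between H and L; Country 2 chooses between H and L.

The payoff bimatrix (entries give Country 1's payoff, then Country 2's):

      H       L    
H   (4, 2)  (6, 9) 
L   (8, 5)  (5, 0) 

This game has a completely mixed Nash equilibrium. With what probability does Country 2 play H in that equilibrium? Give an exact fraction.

1/5

Let q be the probability that Country 2 plays H. In a completely mixed equilibrium, Country 1 must be indifferent between H and L.
Country 1's expected payoff from H is 4q + 6(1−q); from L it is 8q + 5(1−q).
Setting these equal: −2q + 6 = 3q + 5, so q = 1/5.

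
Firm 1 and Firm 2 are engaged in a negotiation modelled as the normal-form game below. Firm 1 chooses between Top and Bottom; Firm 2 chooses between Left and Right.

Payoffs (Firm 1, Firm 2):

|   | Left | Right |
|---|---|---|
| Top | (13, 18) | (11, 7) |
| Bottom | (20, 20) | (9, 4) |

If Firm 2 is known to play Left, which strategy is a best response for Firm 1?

Bottom

Against Left, Firm 1 earns 13 from Top and 20 from Bottom.
So Bottom is the best response.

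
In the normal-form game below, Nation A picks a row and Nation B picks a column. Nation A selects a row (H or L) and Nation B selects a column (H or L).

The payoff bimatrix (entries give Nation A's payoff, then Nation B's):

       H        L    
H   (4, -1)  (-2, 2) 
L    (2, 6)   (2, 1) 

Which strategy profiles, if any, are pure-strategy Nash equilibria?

(H, H): Nation B prefers L (2 > -1) — not an equilibrium.
(H, L): Nation A prefers L (2 > -2) — not an equilibrium.
(L, H): Nation A prefers H (4 > 2) — not an equilibrium.
(L, L): Nation B prefers H (6 > 1) — not an equilibrium.

none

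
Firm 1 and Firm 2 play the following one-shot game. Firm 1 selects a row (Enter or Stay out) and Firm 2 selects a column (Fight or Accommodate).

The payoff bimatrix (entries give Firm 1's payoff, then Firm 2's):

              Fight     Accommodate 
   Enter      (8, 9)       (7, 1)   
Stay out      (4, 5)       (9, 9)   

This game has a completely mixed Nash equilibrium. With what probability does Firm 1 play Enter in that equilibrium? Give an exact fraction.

Let p be the probability that Firm 1 plays Enter. In a completely mixed equilibrium, Firm 2 must be indifferent between Fight and Accommodate.
Firm 2's expected payoff from Fight is 9p + 5(1−p); from Accommodate it is p + 9(1−p).
Setting these equal: 4p + 5 = −8p + 9, so p = 1/3.

1/3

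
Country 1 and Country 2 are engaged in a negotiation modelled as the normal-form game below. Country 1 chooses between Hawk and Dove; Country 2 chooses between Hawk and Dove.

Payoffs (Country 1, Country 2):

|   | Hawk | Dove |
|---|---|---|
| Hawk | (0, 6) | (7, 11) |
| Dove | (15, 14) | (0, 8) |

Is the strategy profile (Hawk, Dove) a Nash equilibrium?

Yes

At (Hawk, Dove), Country 1 earns 7; switching to Dove would give 0, so Country 1 has no profitable deviation.
Country 2 earns 11; switching to Hawk would give 6, so Country 2 has no profitable deviation.
Neither player can gain by a unilateral deviation, so this profile is a Nash equilibrium.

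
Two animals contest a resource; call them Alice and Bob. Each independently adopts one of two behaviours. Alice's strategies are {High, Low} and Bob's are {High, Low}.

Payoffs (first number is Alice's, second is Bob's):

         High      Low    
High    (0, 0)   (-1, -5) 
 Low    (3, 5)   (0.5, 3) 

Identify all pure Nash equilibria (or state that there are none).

(Low, High)

(High, High): Alice prefers Low (3 > 0) — not an equilibrium.
(High, Low): Alice prefers Low (0.5 > -1); Bob prefers High (0 > -5) — not an equilibrium.
(Low, High): Alice gets 3 ≥ 0 from High, and Bob gets 5 ≥ 3 from Low — Nash equilibrium.
(Low, Low): Bob prefers High (5 > 3) — not an equilibrium.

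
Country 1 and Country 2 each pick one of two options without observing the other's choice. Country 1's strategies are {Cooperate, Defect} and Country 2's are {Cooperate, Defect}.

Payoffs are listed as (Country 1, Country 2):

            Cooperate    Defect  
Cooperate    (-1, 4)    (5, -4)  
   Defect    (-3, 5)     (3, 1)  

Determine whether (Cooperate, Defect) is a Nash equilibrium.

No

At (Cooperate, Defect), Country 1 earns 5; switching to Defect would give 3, so Country 1 has no profitable deviation.
Country 2 earns -4; switching to Cooperate would give 4, so Country 2 would deviate.
Since at least one player can profitably deviate, this is not a Nash equilibrium.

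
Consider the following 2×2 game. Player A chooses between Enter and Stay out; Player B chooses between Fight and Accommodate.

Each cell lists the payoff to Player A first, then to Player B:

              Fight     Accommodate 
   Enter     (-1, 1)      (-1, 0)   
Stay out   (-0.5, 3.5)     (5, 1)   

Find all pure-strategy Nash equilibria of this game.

(Enter, Fight): Player A prefers Stay out (-0.5 > -1) — not an equilibrium.
(Enter, Accommodate): Player A prefers Stay out (5 > -1); Player B prefers Fight (1 > 0) — not an equilibrium.
(Stay out, Fight): Player A gets -0.5 ≥ -1 from Enter, and Player B gets 3.5 ≥ 1 from Accommodate — Nash equilibrium.
(Stay out, Accommodate): Player B prefers Fight (3.5 > 1) — not an equilibrium.

(Stay out, Fight)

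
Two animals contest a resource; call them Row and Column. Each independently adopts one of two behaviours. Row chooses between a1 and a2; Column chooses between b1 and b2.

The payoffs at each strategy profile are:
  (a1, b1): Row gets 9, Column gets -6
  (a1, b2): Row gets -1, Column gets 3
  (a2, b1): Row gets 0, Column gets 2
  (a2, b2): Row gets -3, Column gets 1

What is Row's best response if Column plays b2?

a1

Against b2, Row earns -1 from a1 and -3 from a2.
So a1 is the best response.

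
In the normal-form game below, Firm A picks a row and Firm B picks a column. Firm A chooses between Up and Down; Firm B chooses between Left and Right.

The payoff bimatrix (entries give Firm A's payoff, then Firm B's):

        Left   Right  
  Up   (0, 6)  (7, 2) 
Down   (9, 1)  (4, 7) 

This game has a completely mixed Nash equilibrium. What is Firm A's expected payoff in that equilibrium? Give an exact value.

First find y, the probability Firm B plays Left, from Firm A's indifference between Up and Down: 7(1−y) = 9y + 4(1−y), giving y = 1/4.
Since Firm A is indifferent in equilibrium, Firm A's expected payoff equals the payoff from either row against (1/4, 3/4). Using Up: 7(3/4) = 21/4.

21/4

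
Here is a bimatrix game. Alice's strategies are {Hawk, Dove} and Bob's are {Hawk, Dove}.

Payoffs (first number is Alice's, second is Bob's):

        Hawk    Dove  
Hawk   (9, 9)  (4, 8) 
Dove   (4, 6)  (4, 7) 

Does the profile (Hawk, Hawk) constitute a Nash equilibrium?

At (Hawk, Hawk), Alice earns 9; switching to Dove would give 4, so Alice has no profitable deviation.
Bob earns 9; switching to Dove would give 8, so Bob has no profitable deviation.
Neither player can gain by a unilateral deviation, so this profile is a Nash equilibrium.

Yes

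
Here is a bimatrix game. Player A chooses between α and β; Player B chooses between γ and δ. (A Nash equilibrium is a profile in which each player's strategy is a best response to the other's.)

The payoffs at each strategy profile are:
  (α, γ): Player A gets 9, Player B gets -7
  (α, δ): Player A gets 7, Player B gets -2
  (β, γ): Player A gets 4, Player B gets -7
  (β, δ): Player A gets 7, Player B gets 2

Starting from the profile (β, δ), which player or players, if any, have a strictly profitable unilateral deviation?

Player A at (β, δ) earns 7; deviating to α yields 7 — not better.
Player B earns 2; deviating to γ yields -7 — not better.
Neither player can strictly improve; the profile is a Nash equilibrium.

Neither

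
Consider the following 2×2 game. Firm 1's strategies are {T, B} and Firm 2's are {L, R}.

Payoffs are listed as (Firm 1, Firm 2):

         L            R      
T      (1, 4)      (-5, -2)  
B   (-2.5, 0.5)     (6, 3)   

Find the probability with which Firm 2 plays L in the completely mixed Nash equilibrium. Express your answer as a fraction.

Let q be the probability that Firm 2 plays L. In a completely mixed equilibrium, Firm 1 must be indifferent between T and B.
Firm 1's expected payoff from T is q − 5(1−q); from B it is −2.5q + 6(1−q).
Setting these equal: 6q − 5 = −8.5q + 6, so q = 22/29.

22/29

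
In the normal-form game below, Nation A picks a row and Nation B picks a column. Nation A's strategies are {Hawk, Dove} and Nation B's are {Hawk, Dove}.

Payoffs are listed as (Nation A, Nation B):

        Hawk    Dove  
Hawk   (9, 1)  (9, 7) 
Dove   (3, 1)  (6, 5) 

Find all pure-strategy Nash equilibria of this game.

(Hawk, Dove)

(Hawk, Hawk): Nation B prefers Dove (7 > 1) — not an equilibrium.
(Hawk, Dove): Nation A gets 9 ≥ 6 from Dove, and Nation B gets 7 ≥ 1 from Hawk — Nash equilibrium.
(Dove, Hawk): Nation A prefers Hawk (9 > 3); Nation B prefers Dove (5 > 1) — not an equilibrium.
(Dove, Dove): Nation A prefers Hawk (9 > 6) — not an equilibrium.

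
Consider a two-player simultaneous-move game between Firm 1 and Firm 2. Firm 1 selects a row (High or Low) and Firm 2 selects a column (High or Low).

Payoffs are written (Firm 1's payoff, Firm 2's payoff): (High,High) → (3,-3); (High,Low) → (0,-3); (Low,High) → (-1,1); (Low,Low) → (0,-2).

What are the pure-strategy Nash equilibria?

(High, High): Firm 1 gets 3 ≥ -1 from Low, and Firm 2 gets -3 ≥ -3 from Low — Nash equilibrium.
(High, Low): Firm 1 gets 0 ≥ 0 from Low, and Firm 2 gets -3 ≥ -3 from High — Nash equilibrium.
(Low, High): Firm 1 prefers High (3 > -1) — not an equilibrium.
(Low, Low): Firm 2 prefers High (1 > -2) — not an equilibrium.

(High, High) and (High, Low)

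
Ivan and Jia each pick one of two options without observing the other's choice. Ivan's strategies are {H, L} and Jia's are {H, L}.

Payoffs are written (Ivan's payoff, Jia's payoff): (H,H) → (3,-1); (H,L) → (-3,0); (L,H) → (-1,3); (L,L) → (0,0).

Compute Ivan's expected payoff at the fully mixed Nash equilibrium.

-3/7

First find y, the probability Jia plays H, from Ivan's indifference between H and L: 3y − 3(1−y) = −y, giving y = 3/7.
Since Ivan is indifferent in equilibrium, Ivan's expected payoff equals the payoff from either row against (3/7, 4/7). Using H: 3(3/7) − 3(4/7) = -3/7.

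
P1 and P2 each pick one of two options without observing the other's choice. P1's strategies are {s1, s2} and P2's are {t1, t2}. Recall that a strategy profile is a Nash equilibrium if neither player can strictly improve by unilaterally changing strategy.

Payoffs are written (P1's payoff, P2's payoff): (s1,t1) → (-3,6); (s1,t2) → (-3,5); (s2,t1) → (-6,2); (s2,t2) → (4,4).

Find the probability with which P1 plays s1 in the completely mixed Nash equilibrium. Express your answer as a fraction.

2/3

Let p be the probability that P1 plays s1. In a completely mixed equilibrium, P2 must be indifferent between t1 and t2.
P2's expected payoff from t1 is 6p + 2(1−p); from t2 it is 5p + 4(1−p).
Setting these equal: 4p + 2 = p + 4, so p = 2/3.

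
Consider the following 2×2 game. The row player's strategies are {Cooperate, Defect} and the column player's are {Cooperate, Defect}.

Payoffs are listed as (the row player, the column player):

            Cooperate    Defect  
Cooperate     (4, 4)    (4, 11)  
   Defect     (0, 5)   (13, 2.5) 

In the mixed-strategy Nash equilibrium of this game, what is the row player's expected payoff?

4

First find q, the probability the column player plays Cooperate, from the row player's indifference between Cooperate and Defect: 4q + 4(1−q) = 13(1−q), giving q = 9/13.
Since the row player is indifferent in equilibrium, the row player's expected payoff equals the payoff from either row against (9/13, 4/13). Using Cooperate: 4(9/13) + 4(4/13) = 4.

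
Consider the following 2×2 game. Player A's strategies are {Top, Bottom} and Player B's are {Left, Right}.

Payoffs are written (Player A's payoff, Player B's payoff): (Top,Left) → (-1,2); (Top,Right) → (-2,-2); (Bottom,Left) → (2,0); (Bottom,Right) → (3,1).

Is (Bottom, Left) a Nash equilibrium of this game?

No

At (Bottom, Left), Player A earns 2; switching to Top would give -1, so Player A has no profitable deviation.
Player B earns 0; switching to Right would give 1, so Player B would deviate.
Since at least one player can profitably deviate, this is not a Nash equilibrium.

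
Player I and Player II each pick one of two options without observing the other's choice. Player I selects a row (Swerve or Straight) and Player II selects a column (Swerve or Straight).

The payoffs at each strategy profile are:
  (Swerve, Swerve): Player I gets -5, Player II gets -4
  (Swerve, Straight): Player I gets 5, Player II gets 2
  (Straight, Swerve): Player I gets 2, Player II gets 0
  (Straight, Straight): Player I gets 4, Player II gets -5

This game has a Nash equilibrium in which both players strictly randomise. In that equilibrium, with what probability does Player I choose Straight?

6/11

Let p be the probability that Player I plays Swerve. In a completely mixed equilibrium, Player II must be indifferent between Swerve and Straight.
Player II's expected payoff from Swerve is −4p; from Straight it is 2p − 5(1−p).
Setting these equal: −4p = 7p − 5, so p = 5/11.
Therefore Player I plays Straight with probability 1 − 5/11 = 6/11.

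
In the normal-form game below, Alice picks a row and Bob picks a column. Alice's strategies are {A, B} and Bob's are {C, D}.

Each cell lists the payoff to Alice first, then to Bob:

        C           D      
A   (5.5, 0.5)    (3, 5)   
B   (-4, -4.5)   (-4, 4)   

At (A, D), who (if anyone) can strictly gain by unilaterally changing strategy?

Alice at (A, D) earns 3; deviating to B yields -4 — not better.
Bob earns 5; deviating to C yields 0.5 — not better.
Neither player can strictly improve; the profile is a Nash equilibrium.

Neither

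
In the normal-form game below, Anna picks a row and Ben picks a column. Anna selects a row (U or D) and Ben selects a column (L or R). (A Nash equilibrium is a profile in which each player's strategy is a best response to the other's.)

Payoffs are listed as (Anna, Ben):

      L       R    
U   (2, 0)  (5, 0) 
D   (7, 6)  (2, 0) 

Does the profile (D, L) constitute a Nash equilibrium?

At (D, L), Anna earns 7; switching to U would give 2, so Anna has no profitable deviation.
Ben earns 6; switching to R would give 0, so Ben has no profitable deviation.
Neither player can gain by a unilateral deviation, so this profile is a Nash equilibrium.

Yes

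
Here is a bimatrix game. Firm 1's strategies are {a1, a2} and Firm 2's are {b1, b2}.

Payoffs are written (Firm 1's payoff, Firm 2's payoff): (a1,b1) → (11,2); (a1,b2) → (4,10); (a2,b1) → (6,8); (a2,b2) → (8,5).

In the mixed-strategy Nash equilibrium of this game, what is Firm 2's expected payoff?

70/11

First find x, the probability Firm 1 plays a1, from Firm 2's indifference between b1 and b2: 2x + 8(1−x) = 10x + 5(1−x), giving x = 3/11.
Since Firm 2 is indifferent in equilibrium, Firm 2's expected payoff equals the payoff from either column against (3/11, 8/11). Using b1: 2(3/11) + 8(8/11) = 70/11.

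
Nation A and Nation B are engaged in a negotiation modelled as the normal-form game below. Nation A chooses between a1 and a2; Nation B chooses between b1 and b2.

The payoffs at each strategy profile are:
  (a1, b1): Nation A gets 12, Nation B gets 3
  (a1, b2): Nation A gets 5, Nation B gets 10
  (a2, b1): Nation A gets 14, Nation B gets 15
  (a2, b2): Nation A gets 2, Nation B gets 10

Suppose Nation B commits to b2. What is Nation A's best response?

Against b2, Nation A earns 5 from a1 and 2 from a2.
So a1 is the best response.

a1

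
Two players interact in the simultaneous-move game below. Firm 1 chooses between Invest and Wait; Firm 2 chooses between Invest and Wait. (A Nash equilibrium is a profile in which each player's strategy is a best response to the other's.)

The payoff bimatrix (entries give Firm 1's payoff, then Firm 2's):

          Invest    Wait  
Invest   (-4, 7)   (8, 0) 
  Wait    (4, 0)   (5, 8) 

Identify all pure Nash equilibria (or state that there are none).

none

(Invest, Invest): Firm 1 prefers Wait (4 > -4) — not an equilibrium.
(Invest, Wait): Firm 2 prefers Invest (7 > 0) — not an equilibrium.
(Wait, Invest): Firm 2 prefers Wait (8 > 0) — not an equilibrium.
(Wait, Wait): Firm 1 prefers Invest (8 > 5) — not an equilibrium.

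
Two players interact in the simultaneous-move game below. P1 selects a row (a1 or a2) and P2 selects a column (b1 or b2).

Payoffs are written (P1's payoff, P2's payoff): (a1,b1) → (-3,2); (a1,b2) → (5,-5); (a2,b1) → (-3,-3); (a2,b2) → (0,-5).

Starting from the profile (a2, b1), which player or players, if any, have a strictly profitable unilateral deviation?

Neither

P1 at (a2, b1) earns -3; deviating to a1 yields -3 — not better.
P2 earns -3; deviating to b2 yields -5 — not better.
Neither player can strictly improve; the profile is a Nash equilibrium.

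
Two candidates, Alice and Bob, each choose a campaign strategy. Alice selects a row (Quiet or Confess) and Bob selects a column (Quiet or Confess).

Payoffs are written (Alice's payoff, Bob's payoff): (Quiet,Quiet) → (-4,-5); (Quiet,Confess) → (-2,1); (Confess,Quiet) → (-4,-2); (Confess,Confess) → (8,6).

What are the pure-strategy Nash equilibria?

(Quiet, Quiet): Bob prefers Confess (1 > -5) — not an equilibrium.
(Quiet, Confess): Alice prefers Confess (8 > -2) — not an equilibrium.
(Confess, Quiet): Bob prefers Confess (6 > -2) — not an equilibrium.
(Confess, Confess): Alice gets 8 ≥ -2 from Quiet, and Bob gets 6 ≥ -2 from Quiet — Nash equilibrium.

(Confess, Confess)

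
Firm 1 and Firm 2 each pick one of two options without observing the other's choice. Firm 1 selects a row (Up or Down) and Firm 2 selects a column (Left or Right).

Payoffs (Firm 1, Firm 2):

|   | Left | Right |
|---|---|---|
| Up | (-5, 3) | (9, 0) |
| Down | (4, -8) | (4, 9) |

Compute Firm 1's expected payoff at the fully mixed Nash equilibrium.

First find y, the probability Firm 2 plays Left, from Firm 1's indifference between Up and Down: −5y + 9(1−y) = 4y + 4(1−y), giving y = 5/14.
Since Firm 1 is indifferent in equilibrium, Firm 1's expected payoff equals the payoff from either row against (5/14, 9/14). Using Up: −5(5/14) + 9(9/14) = 4.

4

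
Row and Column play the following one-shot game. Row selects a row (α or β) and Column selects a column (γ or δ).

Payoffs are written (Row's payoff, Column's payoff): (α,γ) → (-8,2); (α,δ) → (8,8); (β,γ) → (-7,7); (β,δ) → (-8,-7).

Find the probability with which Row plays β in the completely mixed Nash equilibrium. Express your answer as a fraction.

Let x be the probability that Row plays α. In a completely mixed equilibrium, Column must be indifferent between γ and δ.
Column's expected payoff from γ is 2x + 7(1−x); from δ it is 8x − 7(1−x).
Setting these equal: −5x + 7 = 15x − 7, so x = 7/10.
Therefore Row plays β with probability 1 − 7/10 = 3/10.

3/10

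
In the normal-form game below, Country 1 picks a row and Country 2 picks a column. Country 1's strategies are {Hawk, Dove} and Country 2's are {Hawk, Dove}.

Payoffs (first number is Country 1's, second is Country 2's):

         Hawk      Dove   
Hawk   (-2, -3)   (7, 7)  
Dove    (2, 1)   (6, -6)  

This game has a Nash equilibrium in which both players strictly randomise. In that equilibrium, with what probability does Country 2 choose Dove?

Let c be the probability that Country 2 plays Hawk. In a completely mixed equilibrium, Country 1 must be indifferent between Hawk and Dove.
Country 1's expected payoff from Hawk is −2c + 7(1−c); from Dove it is 2c + 6(1−c).
Setting these equal: −9c + 7 = −4c + 6, so c = 1/5.
Therefore Country 2 plays Dove with probability 1 − 1/5 = 4/5.

4/5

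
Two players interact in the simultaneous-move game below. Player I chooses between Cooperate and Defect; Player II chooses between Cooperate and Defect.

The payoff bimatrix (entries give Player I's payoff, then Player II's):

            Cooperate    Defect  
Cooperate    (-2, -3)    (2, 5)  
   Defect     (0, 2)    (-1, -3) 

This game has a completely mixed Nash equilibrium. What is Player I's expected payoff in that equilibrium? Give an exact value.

First find q, the probability Player II plays Cooperate, from Player I's indifference between Cooperate and Defect: −2q + 2(1−q) = −(1−q), giving q = 3/5.
Since Player I is indifferent in equilibrium, Player I's expected payoff equals the payoff from either row against (3/5, 2/5). Using Cooperate: −2(3/5) + 2(2/5) = -2/5.

-2/5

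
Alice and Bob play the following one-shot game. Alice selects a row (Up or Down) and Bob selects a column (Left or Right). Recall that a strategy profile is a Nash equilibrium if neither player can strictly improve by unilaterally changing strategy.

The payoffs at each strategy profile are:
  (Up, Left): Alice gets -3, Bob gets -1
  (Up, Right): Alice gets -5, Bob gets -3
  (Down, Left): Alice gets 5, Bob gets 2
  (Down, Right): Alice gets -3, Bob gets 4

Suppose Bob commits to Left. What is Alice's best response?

Against Left, Alice earns -3 from Up and 5 from Down.
So Down is the best response.

Down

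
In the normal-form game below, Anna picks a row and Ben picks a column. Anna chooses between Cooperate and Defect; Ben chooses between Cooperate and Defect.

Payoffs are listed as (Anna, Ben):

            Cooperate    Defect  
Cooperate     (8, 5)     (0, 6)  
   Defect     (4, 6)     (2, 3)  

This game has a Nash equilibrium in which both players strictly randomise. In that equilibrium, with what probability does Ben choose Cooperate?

Let c be the probability that Ben plays Cooperate. In a completely mixed equilibrium, Anna must be indifferent between Cooperate and Defect.
Anna's expected payoff from Cooperate is 8c; from Defect it is 4c + 2(1−c).
Setting these equal: 8c = 2c + 2, so c = 1/3.

1/3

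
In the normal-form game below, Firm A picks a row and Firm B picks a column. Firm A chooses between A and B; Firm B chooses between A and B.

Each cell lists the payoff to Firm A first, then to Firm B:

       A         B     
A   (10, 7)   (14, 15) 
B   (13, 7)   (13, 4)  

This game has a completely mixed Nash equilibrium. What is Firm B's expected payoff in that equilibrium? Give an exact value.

7

First find p, the probability Firm A plays A, from Firm B's indifference between A and B: 7p + 7(1−p) = 15p + 4(1−p), giving p = 3/11.
Since Firm B is indifferent in equilibrium, Firm B's expected payoff equals the payoff from either column against (3/11, 8/11). Using A: 7(3/11) + 7(8/11) = 7.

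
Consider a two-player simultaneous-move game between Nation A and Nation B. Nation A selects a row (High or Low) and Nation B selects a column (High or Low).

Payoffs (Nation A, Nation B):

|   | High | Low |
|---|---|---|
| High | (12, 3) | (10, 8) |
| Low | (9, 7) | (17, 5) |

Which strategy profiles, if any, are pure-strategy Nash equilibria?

none

(High, High): Nation B prefers Low (8 > 3) — not an equilibrium.
(High, Low): Nation A prefers Low (17 > 10) — not an equilibrium.
(Low, High): Nation A prefers High (12 > 9) — not an equilibrium.
(Low, Low): Nation B prefers High (7 > 5) — not an equilibrium.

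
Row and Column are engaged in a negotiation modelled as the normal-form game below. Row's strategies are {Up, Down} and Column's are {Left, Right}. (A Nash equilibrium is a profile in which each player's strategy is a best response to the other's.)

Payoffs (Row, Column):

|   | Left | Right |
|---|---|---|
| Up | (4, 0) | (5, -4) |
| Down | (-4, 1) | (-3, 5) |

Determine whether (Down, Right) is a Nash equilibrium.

No

At (Down, Right), Row earns -3; switching to Up would give 5, so Row would deviate.
Column earns 5; switching to Left would give 1, so Column has no profitable deviation.
Since at least one player can profitably deviate, this is not a Nash equilibrium.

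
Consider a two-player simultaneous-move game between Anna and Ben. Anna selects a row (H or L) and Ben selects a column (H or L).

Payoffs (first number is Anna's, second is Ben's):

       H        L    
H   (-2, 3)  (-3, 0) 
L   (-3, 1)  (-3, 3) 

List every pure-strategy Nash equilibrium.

(H, H) and (L, L)

(H, H): Anna gets -2 ≥ -3 from L, and Ben gets 3 ≥ 0 from L — Nash equilibrium.
(H, L): Ben prefers H (3 > 0) — not an equilibrium.
(L, H): Anna prefers H (-2 > -3); Ben prefers L (3 > 1) — not an equilibrium.
(L, L): Anna gets -3 ≥ -3 from H, and Ben gets 3 ≥ 1 from H — Nash equilibrium.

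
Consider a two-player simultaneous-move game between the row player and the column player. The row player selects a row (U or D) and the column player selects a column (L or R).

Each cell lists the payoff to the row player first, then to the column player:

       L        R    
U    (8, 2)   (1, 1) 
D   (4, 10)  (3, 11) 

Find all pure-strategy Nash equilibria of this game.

(U, L) and (D, R)

(U, L): the row player gets 8 ≥ 4 from D, and the column player gets 2 ≥ 1 from R — Nash equilibrium.
(U, R): the row player prefers D (3 > 1); the column player prefers L (2 > 1) — not an equilibrium.
(D, L): the row player prefers U (8 > 4); the column player prefers R (11 > 10) — not an equilibrium.
(D, R): the row player gets 3 ≥ 1 from U, and the column player gets 11 ≥ 10 from L — Nash equilibrium.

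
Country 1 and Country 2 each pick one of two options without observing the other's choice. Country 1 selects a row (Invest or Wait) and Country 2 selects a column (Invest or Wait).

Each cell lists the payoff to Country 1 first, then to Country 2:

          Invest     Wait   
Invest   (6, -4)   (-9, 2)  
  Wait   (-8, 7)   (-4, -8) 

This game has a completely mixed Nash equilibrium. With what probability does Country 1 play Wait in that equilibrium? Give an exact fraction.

Let x be the probability that Country 1 plays Invest. In a completely mixed equilibrium, Country 2 must be indifferent between Invest and Wait.
Country 2's expected payoff from Invest is −4x + 7(1−x); from Wait it is 2x − 8(1−x).
Setting these equal: −11x + 7 = 10x − 8, so x = 5/7.
Therefore Country 1 plays Wait with probability 1 − 5/7 = 2/7.

2/7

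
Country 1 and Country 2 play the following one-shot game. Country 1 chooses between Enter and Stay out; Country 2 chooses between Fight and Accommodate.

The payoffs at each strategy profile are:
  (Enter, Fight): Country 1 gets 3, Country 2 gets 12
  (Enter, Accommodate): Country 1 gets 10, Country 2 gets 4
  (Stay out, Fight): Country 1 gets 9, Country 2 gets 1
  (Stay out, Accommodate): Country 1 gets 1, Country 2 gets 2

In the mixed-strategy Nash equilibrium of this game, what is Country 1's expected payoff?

29/5

First find q, the probability Country 2 plays Fight, from Country 1's indifference between Enter and Stay out: 3q + 10(1−q) = 9q + (1−q), giving q = 3/5.
Since Country 1 is indifferent in equilibrium, Country 1's expected payoff equals the payoff from either row against (3/5, 2/5). Using Enter: 3(3/5) + 10(2/5) = 29/5.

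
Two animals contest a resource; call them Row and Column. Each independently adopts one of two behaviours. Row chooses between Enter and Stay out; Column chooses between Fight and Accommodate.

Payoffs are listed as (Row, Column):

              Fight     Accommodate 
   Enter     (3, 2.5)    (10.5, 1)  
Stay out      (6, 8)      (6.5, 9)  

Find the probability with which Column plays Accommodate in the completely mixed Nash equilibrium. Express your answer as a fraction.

Let c be the probability that Column plays Fight. In a completely mixed equilibrium, Row must be indifferent between Enter and Stay out.
Row's expected payoff from Enter is 3c + 10.5(1−c); from Stay out it is 6c + 6.5(1−c).
Setting these equal: −7.5c + 10.5 = −0.5c + 6.5, so c = 4/7.
Therefore Column plays Accommodate with probability 1 − 4/7 = 3/7.

3/7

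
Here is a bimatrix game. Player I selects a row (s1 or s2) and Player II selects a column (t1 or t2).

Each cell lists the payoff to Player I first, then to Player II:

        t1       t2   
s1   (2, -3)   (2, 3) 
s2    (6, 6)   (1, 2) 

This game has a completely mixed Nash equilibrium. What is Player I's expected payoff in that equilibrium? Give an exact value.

First find y, the probability Player II plays t1, from Player I's indifference between s1 and s2: 2y + 2(1−y) = 6y + (1−y), giving y = 1/5.
Since Player I is indifferent in equilibrium, Player I's expected payoff equals the payoff from either row against (1/5, 4/5). Using s1: 2(1/5) + 2(4/5) = 2.

2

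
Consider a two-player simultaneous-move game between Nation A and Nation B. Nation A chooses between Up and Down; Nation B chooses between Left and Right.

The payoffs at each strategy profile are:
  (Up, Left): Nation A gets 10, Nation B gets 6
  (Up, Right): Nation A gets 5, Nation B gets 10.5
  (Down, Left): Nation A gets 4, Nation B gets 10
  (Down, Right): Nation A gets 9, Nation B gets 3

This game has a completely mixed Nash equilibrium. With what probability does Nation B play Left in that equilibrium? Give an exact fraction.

2/5

Let q be the probability that Nation B plays Left. In a completely mixed equilibrium, Nation A must be indifferent between Up and Down.
Nation A's expected payoff from Up is 10q + 5(1−q); from Down it is 4q + 9(1−q).
Setting these equal: 5q + 5 = −5q + 9, so q = 2/5.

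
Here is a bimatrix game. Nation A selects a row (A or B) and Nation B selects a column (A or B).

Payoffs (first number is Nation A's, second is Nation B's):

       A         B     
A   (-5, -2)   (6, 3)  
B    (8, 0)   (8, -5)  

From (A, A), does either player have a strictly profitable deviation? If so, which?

Nation A at (A, A) earns -5; deviating to B yields 8 — a strict improvement.
Nation B earns -2; deviating to B yields 3 — a strict improvement.
Both Nation A and Nation B have strictly profitable deviations.

Both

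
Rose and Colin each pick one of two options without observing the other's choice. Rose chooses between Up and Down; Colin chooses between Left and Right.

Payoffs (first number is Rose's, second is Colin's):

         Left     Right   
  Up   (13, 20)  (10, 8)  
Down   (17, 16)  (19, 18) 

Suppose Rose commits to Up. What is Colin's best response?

Against Up, Colin earns 20 from Left and 8 from Right.
So Left is the best response.

Left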